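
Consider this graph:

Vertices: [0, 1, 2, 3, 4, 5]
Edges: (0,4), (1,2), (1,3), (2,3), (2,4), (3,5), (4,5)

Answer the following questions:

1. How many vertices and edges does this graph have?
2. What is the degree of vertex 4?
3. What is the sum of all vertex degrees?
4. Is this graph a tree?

Count: 6 vertices, 7 edges.
Vertex 4 has neighbors [0, 2, 5], degree = 3.
Handshaking lemma: 2 * 7 = 14.
A tree on 6 vertices has 5 edges. This graph has 7 edges (2 extra). Not a tree.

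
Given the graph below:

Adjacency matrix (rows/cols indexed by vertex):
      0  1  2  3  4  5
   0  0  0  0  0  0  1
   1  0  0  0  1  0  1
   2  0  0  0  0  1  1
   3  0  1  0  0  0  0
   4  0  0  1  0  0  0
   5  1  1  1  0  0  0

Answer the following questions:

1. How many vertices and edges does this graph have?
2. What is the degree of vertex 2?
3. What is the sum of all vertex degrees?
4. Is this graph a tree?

Count: 6 vertices, 5 edges.
Vertex 2 has neighbors [4, 5], degree = 2.
Handshaking lemma: 2 * 5 = 10.
A graph is a tree iff it is connected and has exactly n-1 edges. This graph is connected (all 6 vertices in one component) and has 6-1 = 5 edges. It is a tree.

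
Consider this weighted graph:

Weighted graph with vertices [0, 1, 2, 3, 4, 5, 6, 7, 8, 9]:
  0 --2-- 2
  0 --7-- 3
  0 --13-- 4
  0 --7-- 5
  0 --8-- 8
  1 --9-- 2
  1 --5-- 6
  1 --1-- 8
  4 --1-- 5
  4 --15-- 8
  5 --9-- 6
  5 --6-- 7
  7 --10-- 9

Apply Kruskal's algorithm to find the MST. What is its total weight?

Applying Kruskal's algorithm (sort edges by weight, add if no cycle):
  Add (1,8) w=1
  Add (4,5) w=1
  Add (0,2) w=2
  Add (1,6) w=5
  Add (5,7) w=6
  Add (0,5) w=7
  Add (0,3) w=7
  Add (0,8) w=8
  Skip (1,2) w=9 (creates cycle)
  Skip (5,6) w=9 (creates cycle)
  Add (7,9) w=10
  Skip (0,4) w=13 (creates cycle)
  Skip (4,8) w=15 (creates cycle)
MST weight = 47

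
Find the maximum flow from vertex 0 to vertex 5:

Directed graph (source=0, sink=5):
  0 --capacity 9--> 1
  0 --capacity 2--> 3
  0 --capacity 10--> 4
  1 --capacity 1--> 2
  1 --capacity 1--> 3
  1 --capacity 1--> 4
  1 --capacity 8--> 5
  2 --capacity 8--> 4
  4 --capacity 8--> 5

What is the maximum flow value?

Computing max flow:
  Flow on (0->1): 8/9
  Flow on (0->4): 8/10
  Flow on (1->5): 8/8
  Flow on (4->5): 8/8
Maximum flow = 16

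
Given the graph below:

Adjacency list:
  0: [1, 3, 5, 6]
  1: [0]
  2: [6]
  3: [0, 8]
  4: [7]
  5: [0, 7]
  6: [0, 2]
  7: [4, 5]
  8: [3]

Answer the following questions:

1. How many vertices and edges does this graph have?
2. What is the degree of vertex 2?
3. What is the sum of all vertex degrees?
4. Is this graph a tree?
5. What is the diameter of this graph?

Count: 9 vertices, 8 edges.
Vertex 2 has neighbors [6], degree = 1.
Handshaking lemma: 2 * 8 = 16.
A graph is a tree iff it is connected and has exactly n-1 edges. This graph is connected (all 9 vertices in one component) and has 9-1 = 8 edges. It is a tree.
Diameter (longest shortest path) = 5.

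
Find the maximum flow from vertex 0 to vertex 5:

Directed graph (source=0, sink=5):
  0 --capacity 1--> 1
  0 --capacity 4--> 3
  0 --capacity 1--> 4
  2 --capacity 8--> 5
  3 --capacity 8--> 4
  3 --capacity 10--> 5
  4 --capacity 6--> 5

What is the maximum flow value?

Computing max flow:
  Flow on (0->3): 4/4
  Flow on (0->4): 1/1
  Flow on (3->5): 4/10
  Flow on (4->5): 1/6
Maximum flow = 5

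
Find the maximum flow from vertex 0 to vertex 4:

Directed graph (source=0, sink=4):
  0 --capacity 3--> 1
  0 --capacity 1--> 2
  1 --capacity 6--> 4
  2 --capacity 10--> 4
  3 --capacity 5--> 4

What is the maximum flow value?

Computing max flow:
  Flow on (0->1): 3/3
  Flow on (0->2): 1/1
  Flow on (1->4): 3/6
  Flow on (2->4): 1/10
Maximum flow = 4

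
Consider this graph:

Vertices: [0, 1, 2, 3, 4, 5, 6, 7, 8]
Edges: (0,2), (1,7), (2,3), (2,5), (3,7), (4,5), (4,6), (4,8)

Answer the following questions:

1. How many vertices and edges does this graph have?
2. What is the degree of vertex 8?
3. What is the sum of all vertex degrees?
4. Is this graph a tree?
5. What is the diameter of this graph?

Count: 9 vertices, 8 edges.
Vertex 8 has neighbors [4], degree = 1.
Handshaking lemma: 2 * 8 = 16.
A graph is a tree iff it is connected and has exactly n-1 edges. This graph is connected (all 9 vertices in one component) and has 9-1 = 8 edges. It is a tree.
Diameter (longest shortest path) = 6.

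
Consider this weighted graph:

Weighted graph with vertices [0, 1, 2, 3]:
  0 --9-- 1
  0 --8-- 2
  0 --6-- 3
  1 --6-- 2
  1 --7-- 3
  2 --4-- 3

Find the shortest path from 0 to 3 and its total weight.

Using Dijkstra's algorithm from vertex 0:
Shortest path: 0 -> 3
Total weight: 6 = 6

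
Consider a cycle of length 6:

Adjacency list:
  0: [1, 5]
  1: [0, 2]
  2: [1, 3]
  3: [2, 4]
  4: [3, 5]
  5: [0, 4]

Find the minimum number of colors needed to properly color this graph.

This is an even cycle (C_6). Even cycles are bipartite.
Chromatic number = 2.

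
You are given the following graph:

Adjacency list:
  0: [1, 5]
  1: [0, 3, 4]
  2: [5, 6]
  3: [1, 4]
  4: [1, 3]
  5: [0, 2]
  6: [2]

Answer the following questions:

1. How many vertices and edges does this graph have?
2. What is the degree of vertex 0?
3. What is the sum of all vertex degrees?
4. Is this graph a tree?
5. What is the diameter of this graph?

Count: 7 vertices, 7 edges.
Vertex 0 has neighbors [1, 5], degree = 2.
Handshaking lemma: 2 * 7 = 14.
A tree on 7 vertices has 6 edges. This graph has 7 edges (1 extra). Not a tree.
Diameter (longest shortest path) = 5.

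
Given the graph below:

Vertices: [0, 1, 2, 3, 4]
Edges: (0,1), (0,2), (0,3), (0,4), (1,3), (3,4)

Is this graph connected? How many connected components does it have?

Checking connectivity: the graph has 1 connected component(s).
All vertices are reachable from each other. The graph IS connected.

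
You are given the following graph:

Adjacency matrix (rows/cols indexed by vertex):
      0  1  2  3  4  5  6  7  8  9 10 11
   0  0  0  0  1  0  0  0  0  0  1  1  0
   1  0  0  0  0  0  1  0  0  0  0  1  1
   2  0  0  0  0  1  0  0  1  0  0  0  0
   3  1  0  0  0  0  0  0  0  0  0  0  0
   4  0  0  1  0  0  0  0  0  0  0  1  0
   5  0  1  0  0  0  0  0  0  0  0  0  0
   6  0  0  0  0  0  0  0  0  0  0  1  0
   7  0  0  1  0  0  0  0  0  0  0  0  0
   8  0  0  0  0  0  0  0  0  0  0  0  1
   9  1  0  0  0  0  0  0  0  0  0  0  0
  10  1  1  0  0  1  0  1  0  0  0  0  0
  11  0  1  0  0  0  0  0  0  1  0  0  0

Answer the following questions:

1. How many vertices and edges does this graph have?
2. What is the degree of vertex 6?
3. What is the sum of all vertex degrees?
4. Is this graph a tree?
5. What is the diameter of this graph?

Count: 12 vertices, 11 edges.
Vertex 6 has neighbors [10], degree = 1.
Handshaking lemma: 2 * 11 = 22.
A graph is a tree iff it is connected and has exactly n-1 edges. This graph is connected (all 12 vertices in one component) and has 12-1 = 11 edges. It is a tree.
Diameter (longest shortest path) = 6.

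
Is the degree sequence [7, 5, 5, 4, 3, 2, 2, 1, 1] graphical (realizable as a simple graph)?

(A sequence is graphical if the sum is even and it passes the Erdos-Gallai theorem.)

Sum of degrees = 30. Sum is even and passes Erdos-Gallai. The sequence IS graphical.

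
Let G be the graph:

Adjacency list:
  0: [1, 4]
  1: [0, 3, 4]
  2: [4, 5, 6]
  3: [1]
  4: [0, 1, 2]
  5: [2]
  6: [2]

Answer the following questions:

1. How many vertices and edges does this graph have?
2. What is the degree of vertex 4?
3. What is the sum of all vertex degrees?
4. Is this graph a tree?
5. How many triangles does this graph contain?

Count: 7 vertices, 7 edges.
Vertex 4 has neighbors [0, 1, 2], degree = 3.
Handshaking lemma: 2 * 7 = 14.
A tree on 7 vertices has 6 edges. This graph has 7 edges (1 extra). Not a tree.
Number of triangles = 1.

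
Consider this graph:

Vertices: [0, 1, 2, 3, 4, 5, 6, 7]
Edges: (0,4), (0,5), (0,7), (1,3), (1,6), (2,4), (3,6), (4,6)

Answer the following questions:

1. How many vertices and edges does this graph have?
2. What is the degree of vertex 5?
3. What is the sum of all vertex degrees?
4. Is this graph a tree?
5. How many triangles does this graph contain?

Count: 8 vertices, 8 edges.
Vertex 5 has neighbors [0], degree = 1.
Handshaking lemma: 2 * 8 = 16.
A tree on 8 vertices has 7 edges. This graph has 8 edges (1 extra). Not a tree.
Number of triangles = 1.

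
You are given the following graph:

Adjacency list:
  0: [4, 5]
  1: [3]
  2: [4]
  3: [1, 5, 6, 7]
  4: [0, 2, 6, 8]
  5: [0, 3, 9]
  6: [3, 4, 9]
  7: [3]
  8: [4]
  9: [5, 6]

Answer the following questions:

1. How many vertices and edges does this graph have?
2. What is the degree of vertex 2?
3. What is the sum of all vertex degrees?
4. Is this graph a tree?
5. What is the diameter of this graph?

Count: 10 vertices, 11 edges.
Vertex 2 has neighbors [4], degree = 1.
Handshaking lemma: 2 * 11 = 22.
A tree on 10 vertices has 9 edges. This graph has 11 edges (2 extra). Not a tree.
Diameter (longest shortest path) = 4.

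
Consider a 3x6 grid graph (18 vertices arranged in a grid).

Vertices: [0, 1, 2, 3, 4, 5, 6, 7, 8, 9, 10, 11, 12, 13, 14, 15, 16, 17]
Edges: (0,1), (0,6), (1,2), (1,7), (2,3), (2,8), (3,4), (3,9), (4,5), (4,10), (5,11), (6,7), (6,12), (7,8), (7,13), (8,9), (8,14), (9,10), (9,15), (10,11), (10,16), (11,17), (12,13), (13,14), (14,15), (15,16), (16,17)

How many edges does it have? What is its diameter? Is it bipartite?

A 3x6 grid has 12 vertical edges and 15 horizontal edges.
Total edges = 12 + 15 = 27.
Diameter = (3-1) + (6-1) = 7 (corner to opposite corner).
Grid graphs are bipartite (checkerboard coloring).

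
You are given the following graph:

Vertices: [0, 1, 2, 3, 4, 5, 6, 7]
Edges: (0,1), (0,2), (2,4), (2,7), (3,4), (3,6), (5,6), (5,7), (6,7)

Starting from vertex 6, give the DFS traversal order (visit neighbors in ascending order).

DFS from vertex 6 (neighbors processed in ascending order):
Visit order: 6, 3, 4, 2, 0, 1, 7, 5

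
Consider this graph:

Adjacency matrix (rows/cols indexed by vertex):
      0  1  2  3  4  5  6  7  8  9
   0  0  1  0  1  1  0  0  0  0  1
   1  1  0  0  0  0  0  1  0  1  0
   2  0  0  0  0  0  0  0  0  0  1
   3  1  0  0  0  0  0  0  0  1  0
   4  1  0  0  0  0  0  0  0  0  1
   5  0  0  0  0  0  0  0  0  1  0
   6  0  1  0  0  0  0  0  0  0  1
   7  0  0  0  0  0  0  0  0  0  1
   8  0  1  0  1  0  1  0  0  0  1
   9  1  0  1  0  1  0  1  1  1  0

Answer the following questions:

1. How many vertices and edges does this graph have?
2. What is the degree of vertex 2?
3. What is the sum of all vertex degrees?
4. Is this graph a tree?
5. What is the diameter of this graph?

Count: 10 vertices, 13 edges.
Vertex 2 has neighbors [9], degree = 1.
Handshaking lemma: 2 * 13 = 26.
A tree on 10 vertices has 9 edges. This graph has 13 edges (4 extra). Not a tree.
Diameter (longest shortest path) = 3.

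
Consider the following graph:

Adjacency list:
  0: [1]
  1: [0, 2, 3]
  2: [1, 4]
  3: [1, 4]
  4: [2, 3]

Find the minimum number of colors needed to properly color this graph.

The graph has a maximum clique of size 2 (lower bound on chromatic number).
A valid 2-coloring: {0: 1, 1: 0, 2: 1, 3: 1, 4: 0}.
Chromatic number = 2.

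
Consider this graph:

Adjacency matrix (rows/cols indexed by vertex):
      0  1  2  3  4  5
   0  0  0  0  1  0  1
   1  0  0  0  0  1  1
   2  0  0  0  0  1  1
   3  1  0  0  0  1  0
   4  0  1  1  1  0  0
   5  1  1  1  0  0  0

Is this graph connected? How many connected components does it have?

Checking connectivity: the graph has 1 connected component(s).
All vertices are reachable from each other. The graph IS connected.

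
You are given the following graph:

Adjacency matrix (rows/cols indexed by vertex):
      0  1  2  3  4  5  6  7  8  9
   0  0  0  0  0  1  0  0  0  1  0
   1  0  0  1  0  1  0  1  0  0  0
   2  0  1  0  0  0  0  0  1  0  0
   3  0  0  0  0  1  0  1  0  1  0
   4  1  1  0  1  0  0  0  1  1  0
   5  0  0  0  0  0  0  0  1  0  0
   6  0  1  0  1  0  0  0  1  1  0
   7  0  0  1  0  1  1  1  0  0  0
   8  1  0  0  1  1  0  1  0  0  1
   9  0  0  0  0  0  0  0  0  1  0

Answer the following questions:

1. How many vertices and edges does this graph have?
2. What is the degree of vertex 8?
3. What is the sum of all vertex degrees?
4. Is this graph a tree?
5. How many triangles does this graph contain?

Count: 10 vertices, 15 edges.
Vertex 8 has neighbors [0, 3, 4, 6, 9], degree = 5.
Handshaking lemma: 2 * 15 = 30.
A tree on 10 vertices has 9 edges. This graph has 15 edges (6 extra). Not a tree.
Number of triangles = 3.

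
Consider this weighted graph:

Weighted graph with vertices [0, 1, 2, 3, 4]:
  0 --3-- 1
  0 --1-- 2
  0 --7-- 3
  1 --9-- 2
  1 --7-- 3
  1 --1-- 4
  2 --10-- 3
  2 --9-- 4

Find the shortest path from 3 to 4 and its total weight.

Using Dijkstra's algorithm from vertex 3:
Shortest path: 3 -> 1 -> 4
Total weight: 7 + 1 = 8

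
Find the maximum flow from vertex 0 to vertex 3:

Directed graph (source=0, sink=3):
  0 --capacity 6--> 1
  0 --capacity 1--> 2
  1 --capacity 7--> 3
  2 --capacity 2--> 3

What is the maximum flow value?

Computing max flow:
  Flow on (0->1): 6/6
  Flow on (0->2): 1/1
  Flow on (1->3): 6/7
  Flow on (2->3): 1/2
Maximum flow = 7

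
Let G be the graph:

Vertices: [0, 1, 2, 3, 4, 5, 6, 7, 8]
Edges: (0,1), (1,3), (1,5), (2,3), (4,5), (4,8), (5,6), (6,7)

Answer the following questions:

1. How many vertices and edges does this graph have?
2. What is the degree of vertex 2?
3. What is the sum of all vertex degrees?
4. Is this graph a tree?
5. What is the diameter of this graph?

Count: 9 vertices, 8 edges.
Vertex 2 has neighbors [3], degree = 1.
Handshaking lemma: 2 * 8 = 16.
A graph is a tree iff it is connected and has exactly n-1 edges. This graph is connected (all 9 vertices in one component) and has 9-1 = 8 edges. It is a tree.
Diameter (longest shortest path) = 5.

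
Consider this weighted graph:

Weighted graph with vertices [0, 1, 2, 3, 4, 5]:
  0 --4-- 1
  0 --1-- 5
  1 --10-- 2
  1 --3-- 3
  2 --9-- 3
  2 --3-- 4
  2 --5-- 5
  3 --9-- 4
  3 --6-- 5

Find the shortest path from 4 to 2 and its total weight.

Using Dijkstra's algorithm from vertex 4:
Shortest path: 4 -> 2
Total weight: 3 = 3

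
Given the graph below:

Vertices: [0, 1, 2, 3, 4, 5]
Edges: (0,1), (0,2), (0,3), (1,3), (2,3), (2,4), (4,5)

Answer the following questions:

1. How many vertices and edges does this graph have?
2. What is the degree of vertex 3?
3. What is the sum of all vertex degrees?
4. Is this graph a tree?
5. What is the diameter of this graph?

Count: 6 vertices, 7 edges.
Vertex 3 has neighbors [0, 1, 2], degree = 3.
Handshaking lemma: 2 * 7 = 14.
A tree on 6 vertices has 5 edges. This graph has 7 edges (2 extra). Not a tree.
Diameter (longest shortest path) = 4.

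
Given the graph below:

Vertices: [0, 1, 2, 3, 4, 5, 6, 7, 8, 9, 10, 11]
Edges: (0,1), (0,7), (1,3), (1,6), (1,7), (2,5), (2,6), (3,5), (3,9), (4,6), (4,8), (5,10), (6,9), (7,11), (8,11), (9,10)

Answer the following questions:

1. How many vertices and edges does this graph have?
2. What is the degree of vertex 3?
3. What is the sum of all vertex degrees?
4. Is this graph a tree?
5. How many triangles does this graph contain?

Count: 12 vertices, 16 edges.
Vertex 3 has neighbors [1, 5, 9], degree = 3.
Handshaking lemma: 2 * 16 = 32.
A tree on 12 vertices has 11 edges. This graph has 16 edges (5 extra). Not a tree.
Number of triangles = 1.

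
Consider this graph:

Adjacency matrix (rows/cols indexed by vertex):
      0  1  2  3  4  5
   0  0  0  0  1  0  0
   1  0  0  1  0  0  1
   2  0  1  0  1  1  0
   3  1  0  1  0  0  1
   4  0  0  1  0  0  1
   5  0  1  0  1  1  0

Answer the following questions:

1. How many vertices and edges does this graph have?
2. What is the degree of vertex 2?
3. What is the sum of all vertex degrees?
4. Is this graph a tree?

Count: 6 vertices, 7 edges.
Vertex 2 has neighbors [1, 3, 4], degree = 3.
Handshaking lemma: 2 * 7 = 14.
A tree on 6 vertices has 5 edges. This graph has 7 edges (2 extra). Not a tree.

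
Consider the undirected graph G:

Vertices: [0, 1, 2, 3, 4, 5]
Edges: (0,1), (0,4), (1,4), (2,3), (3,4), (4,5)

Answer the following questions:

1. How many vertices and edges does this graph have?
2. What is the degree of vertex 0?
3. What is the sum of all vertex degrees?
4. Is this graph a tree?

Count: 6 vertices, 6 edges.
Vertex 0 has neighbors [1, 4], degree = 2.
Handshaking lemma: 2 * 6 = 12.
A tree on 6 vertices has 5 edges. This graph has 6 edges (1 extra). Not a tree.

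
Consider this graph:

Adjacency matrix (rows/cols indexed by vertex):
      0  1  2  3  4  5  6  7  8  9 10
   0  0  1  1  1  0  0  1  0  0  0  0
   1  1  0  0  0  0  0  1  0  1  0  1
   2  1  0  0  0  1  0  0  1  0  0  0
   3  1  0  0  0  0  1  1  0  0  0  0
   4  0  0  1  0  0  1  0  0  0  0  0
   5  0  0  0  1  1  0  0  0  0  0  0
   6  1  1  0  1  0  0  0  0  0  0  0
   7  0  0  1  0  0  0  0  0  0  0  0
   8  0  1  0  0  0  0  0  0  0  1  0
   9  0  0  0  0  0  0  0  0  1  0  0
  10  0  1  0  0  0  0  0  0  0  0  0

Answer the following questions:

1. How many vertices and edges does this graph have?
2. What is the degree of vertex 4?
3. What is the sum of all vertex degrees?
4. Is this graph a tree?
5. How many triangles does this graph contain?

Count: 11 vertices, 13 edges.
Vertex 4 has neighbors [2, 5], degree = 2.
Handshaking lemma: 2 * 13 = 26.
A tree on 11 vertices has 10 edges. This graph has 13 edges (3 extra). Not a tree.
Number of triangles = 2.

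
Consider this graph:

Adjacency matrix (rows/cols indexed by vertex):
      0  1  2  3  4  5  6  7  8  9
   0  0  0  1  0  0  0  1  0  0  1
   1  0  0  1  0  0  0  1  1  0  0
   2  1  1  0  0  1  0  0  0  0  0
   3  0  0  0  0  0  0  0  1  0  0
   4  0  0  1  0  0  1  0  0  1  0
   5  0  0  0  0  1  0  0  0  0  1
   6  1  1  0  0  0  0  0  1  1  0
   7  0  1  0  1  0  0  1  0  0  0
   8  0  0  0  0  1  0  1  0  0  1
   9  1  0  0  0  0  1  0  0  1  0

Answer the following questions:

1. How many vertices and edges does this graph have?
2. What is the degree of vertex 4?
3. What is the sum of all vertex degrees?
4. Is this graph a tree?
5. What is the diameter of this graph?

Count: 10 vertices, 14 edges.
Vertex 4 has neighbors [2, 5, 8], degree = 3.
Handshaking lemma: 2 * 14 = 28.
A tree on 10 vertices has 9 edges. This graph has 14 edges (5 extra). Not a tree.
Diameter (longest shortest path) = 5.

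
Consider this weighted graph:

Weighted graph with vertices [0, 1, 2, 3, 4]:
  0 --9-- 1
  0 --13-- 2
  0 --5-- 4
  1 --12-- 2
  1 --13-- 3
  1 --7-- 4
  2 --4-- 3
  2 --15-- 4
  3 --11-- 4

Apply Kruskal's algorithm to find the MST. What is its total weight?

Applying Kruskal's algorithm (sort edges by weight, add if no cycle):
  Add (2,3) w=4
  Add (0,4) w=5
  Add (1,4) w=7
  Skip (0,1) w=9 (creates cycle)
  Add (3,4) w=11
  Skip (1,2) w=12 (creates cycle)
  Skip (0,2) w=13 (creates cycle)
  Skip (1,3) w=13 (creates cycle)
  Skip (2,4) w=15 (creates cycle)
MST weight = 27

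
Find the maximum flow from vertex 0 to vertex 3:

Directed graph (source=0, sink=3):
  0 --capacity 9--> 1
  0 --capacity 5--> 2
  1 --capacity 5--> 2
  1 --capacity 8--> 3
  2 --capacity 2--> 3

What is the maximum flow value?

Computing max flow:
  Flow on (0->1): 9/9
  Flow on (0->2): 1/5
  Flow on (1->2): 1/5
  Flow on (1->3): 8/8
  Flow on (2->3): 2/2
Maximum flow = 10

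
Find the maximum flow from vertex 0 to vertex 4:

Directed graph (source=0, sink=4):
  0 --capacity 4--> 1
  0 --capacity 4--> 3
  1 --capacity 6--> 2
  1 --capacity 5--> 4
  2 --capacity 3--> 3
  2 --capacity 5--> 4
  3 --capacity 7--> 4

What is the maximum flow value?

Computing max flow:
  Flow on (0->1): 4/4
  Flow on (0->3): 4/4
  Flow on (1->4): 4/5
  Flow on (3->4): 4/7
Maximum flow = 8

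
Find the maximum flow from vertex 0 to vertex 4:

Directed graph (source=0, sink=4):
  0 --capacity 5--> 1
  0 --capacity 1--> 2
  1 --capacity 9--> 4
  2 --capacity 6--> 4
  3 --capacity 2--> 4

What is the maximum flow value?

Computing max flow:
  Flow on (0->1): 5/5
  Flow on (0->2): 1/1
  Flow on (1->4): 5/9
  Flow on (2->4): 1/6
Maximum flow = 6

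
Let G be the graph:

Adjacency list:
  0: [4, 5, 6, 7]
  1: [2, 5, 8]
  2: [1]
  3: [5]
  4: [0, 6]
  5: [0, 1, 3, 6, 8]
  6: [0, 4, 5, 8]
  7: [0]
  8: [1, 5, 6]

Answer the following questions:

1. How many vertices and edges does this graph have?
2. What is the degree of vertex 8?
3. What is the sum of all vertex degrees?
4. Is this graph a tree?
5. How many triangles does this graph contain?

Count: 9 vertices, 12 edges.
Vertex 8 has neighbors [1, 5, 6], degree = 3.
Handshaking lemma: 2 * 12 = 24.
A tree on 9 vertices has 8 edges. This graph has 12 edges (4 extra). Not a tree.
Number of triangles = 4.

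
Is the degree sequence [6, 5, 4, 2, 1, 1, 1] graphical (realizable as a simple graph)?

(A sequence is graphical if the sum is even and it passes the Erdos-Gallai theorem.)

Sum of degrees = 20. Sum is even but fails Erdos-Gallai. The sequence is NOT graphical.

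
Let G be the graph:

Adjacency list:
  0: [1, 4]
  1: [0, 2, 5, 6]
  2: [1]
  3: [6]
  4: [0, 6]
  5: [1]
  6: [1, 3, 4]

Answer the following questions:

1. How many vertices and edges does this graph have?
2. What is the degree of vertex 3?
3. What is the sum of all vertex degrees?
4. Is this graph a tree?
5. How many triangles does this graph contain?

Count: 7 vertices, 7 edges.
Vertex 3 has neighbors [6], degree = 1.
Handshaking lemma: 2 * 7 = 14.
A tree on 7 vertices has 6 edges. This graph has 7 edges (1 extra). Not a tree.
Number of triangles = 0.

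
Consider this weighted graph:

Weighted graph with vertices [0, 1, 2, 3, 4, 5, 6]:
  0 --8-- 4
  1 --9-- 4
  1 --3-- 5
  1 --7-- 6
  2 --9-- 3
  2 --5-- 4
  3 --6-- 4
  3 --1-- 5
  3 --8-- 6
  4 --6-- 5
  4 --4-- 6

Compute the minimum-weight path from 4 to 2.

Using Dijkstra's algorithm from vertex 4:
Shortest path: 4 -> 2
Total weight: 5 = 5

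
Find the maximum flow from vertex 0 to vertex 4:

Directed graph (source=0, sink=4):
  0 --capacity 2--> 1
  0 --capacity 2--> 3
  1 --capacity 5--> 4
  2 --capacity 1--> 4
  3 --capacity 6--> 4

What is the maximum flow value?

Computing max flow:
  Flow on (0->1): 2/2
  Flow on (0->3): 2/2
  Flow on (1->4): 2/5
  Flow on (3->4): 2/6
Maximum flow = 4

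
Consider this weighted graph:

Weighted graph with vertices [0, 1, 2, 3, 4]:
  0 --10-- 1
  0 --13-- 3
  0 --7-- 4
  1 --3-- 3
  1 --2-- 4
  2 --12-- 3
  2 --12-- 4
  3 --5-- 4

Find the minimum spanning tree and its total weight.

Applying Kruskal's algorithm (sort edges by weight, add if no cycle):
  Add (1,4) w=2
  Add (1,3) w=3
  Skip (3,4) w=5 (creates cycle)
  Add (0,4) w=7
  Skip (0,1) w=10 (creates cycle)
  Add (2,3) w=12
  Skip (2,4) w=12 (creates cycle)
  Skip (0,3) w=13 (creates cycle)
MST weight = 24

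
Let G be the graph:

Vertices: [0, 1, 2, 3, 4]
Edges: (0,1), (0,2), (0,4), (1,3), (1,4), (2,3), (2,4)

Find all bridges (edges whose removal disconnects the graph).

No bridges found. The graph is 2-edge-connected (no single edge removal disconnects it).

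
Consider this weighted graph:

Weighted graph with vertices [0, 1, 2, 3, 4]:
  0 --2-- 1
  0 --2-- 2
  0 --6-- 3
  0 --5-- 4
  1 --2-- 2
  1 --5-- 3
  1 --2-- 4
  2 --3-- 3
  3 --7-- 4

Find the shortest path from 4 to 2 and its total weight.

Using Dijkstra's algorithm from vertex 4:
Shortest path: 4 -> 1 -> 2
Total weight: 2 + 2 = 4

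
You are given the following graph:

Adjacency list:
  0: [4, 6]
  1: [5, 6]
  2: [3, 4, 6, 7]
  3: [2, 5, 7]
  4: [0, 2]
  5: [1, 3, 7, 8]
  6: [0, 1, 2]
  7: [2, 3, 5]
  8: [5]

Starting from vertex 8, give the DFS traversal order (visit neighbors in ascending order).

DFS from vertex 8 (neighbors processed in ascending order):
Visit order: 8, 5, 1, 6, 0, 4, 2, 3, 7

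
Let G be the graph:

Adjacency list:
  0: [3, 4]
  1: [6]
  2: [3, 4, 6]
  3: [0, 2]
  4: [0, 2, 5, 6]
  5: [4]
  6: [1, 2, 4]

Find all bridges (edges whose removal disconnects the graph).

A bridge is an edge whose removal increases the number of connected components.
Bridges found: (1,6), (4,5)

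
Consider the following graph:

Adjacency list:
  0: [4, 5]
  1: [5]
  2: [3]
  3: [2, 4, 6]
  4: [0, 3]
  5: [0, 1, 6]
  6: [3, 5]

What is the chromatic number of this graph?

The graph has a maximum clique of size 2 (lower bound on chromatic number).
A valid 3-coloring: {0: 1, 1: 1, 2: 1, 3: 0, 4: 2, 5: 0, 6: 1}.
No proper 2-coloring exists (verified by exhaustive search).
Chromatic number = 3.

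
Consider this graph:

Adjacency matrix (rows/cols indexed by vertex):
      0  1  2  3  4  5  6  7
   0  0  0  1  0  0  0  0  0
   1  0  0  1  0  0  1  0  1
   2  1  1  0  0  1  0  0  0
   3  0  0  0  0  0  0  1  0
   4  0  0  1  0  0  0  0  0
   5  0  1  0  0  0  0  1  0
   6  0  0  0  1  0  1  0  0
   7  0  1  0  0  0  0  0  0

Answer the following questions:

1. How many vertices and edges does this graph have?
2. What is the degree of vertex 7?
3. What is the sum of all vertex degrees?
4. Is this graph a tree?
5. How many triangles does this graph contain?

Count: 8 vertices, 7 edges.
Vertex 7 has neighbors [1], degree = 1.
Handshaking lemma: 2 * 7 = 14.
A graph is a tree iff it is connected and has exactly n-1 edges. This graph is connected (all 8 vertices in one component) and has 8-1 = 7 edges. It is a tree.
Number of triangles = 0.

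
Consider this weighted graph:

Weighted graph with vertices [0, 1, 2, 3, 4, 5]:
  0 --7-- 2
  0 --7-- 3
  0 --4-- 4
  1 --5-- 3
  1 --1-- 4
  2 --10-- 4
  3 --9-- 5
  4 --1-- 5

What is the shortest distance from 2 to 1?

Using Dijkstra's algorithm from vertex 2:
Shortest path: 2 -> 4 -> 1
Total weight: 10 + 1 = 11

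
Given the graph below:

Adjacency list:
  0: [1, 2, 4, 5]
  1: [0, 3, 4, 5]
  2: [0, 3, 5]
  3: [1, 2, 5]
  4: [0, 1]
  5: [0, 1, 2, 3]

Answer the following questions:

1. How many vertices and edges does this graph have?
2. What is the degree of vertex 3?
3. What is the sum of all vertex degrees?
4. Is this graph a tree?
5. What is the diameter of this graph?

Count: 6 vertices, 10 edges.
Vertex 3 has neighbors [1, 2, 5], degree = 3.
Handshaking lemma: 2 * 10 = 20.
A tree on 6 vertices has 5 edges. This graph has 10 edges (5 extra). Not a tree.
Diameter (longest shortest path) = 2.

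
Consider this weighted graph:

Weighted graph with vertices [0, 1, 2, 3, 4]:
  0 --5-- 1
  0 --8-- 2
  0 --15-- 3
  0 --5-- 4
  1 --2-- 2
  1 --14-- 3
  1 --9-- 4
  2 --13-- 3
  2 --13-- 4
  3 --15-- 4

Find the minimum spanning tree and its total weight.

Applying Kruskal's algorithm (sort edges by weight, add if no cycle):
  Add (1,2) w=2
  Add (0,4) w=5
  Add (0,1) w=5
  Skip (0,2) w=8 (creates cycle)
  Skip (1,4) w=9 (creates cycle)
  Skip (2,4) w=13 (creates cycle)
  Add (2,3) w=13
  Skip (1,3) w=14 (creates cycle)
  Skip (0,3) w=15 (creates cycle)
  Skip (3,4) w=15 (creates cycle)
MST weight = 25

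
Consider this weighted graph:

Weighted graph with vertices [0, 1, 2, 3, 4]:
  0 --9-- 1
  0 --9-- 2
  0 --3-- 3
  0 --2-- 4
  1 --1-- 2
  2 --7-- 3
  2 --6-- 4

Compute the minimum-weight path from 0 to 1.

Using Dijkstra's algorithm from vertex 0:
Shortest path: 0 -> 1
Total weight: 9 = 9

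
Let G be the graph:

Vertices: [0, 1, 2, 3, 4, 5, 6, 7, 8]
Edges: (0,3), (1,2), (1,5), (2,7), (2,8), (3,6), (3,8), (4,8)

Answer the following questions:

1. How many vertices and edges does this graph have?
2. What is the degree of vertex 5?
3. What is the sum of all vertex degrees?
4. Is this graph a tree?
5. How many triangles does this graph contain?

Count: 9 vertices, 8 edges.
Vertex 5 has neighbors [1], degree = 1.
Handshaking lemma: 2 * 8 = 16.
A graph is a tree iff it is connected and has exactly n-1 edges. This graph is connected (all 9 vertices in one component) and has 9-1 = 8 edges. It is a tree.
Number of triangles = 0.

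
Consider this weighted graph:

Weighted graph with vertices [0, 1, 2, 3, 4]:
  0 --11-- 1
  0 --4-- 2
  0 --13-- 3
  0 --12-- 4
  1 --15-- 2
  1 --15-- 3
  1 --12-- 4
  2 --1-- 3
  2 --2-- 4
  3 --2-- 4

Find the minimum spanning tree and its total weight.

Applying Kruskal's algorithm (sort edges by weight, add if no cycle):
  Add (2,3) w=1
  Add (2,4) w=2
  Skip (3,4) w=2 (creates cycle)
  Add (0,2) w=4
  Add (0,1) w=11
  Skip (0,4) w=12 (creates cycle)
  Skip (1,4) w=12 (creates cycle)
  Skip (0,3) w=13 (creates cycle)
  Skip (1,2) w=15 (creates cycle)
  Skip (1,3) w=15 (creates cycle)
MST weight = 18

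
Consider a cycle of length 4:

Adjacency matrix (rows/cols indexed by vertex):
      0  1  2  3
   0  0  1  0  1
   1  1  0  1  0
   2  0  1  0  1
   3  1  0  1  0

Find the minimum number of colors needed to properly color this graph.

This is an even cycle (C_4). Even cycles are bipartite.
Chromatic number = 2.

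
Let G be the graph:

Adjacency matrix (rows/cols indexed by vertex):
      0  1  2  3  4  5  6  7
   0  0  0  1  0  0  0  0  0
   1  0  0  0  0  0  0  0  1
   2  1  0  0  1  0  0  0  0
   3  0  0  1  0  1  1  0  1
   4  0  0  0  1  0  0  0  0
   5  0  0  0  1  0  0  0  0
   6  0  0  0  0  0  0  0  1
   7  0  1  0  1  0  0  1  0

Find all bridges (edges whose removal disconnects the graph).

A bridge is an edge whose removal increases the number of connected components.
Bridges found: (0,2), (1,7), (2,3), (3,4), (3,5), (3,7), (6,7)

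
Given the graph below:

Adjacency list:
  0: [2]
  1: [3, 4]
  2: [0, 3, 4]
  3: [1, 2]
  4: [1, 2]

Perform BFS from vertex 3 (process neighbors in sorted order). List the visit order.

BFS from vertex 3 (neighbors processed in ascending order):
Visit order: 3, 1, 2, 4, 0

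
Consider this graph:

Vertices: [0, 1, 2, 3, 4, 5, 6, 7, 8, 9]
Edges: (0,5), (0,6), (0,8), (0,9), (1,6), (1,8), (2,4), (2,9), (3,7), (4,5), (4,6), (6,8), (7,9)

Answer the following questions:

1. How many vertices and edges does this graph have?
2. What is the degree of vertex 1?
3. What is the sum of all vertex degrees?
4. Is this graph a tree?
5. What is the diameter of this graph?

Count: 10 vertices, 13 edges.
Vertex 1 has neighbors [6, 8], degree = 2.
Handshaking lemma: 2 * 13 = 26.
A tree on 10 vertices has 9 edges. This graph has 13 edges (4 extra). Not a tree.
Diameter (longest shortest path) = 5.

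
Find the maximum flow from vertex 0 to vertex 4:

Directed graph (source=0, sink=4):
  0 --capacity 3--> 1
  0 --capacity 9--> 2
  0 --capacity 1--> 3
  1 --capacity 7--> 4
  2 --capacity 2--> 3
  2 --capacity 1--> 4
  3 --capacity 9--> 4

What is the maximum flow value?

Computing max flow:
  Flow on (0->1): 3/3
  Flow on (0->2): 3/9
  Flow on (0->3): 1/1
  Flow on (1->4): 3/7
  Flow on (2->3): 2/2
  Flow on (2->4): 1/1
  Flow on (3->4): 3/9
Maximum flow = 7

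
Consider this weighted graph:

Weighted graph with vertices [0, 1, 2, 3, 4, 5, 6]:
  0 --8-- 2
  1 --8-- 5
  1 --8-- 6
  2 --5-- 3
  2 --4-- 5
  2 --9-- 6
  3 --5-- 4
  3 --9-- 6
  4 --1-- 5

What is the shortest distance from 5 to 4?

Using Dijkstra's algorithm from vertex 5:
Shortest path: 5 -> 4
Total weight: 1 = 1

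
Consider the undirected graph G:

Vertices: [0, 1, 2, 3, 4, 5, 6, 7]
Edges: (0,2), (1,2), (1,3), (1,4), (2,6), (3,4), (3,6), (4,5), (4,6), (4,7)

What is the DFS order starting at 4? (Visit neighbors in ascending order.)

DFS from vertex 4 (neighbors processed in ascending order):
Visit order: 4, 1, 2, 0, 6, 3, 5, 7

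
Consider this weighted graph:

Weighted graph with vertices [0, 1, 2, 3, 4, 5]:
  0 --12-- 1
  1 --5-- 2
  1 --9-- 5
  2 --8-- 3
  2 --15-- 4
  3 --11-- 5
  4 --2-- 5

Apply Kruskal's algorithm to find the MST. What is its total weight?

Applying Kruskal's algorithm (sort edges by weight, add if no cycle):
  Add (4,5) w=2
  Add (1,2) w=5
  Add (2,3) w=8
  Add (1,5) w=9
  Skip (3,5) w=11 (creates cycle)
  Add (0,1) w=12
  Skip (2,4) w=15 (creates cycle)
MST weight = 36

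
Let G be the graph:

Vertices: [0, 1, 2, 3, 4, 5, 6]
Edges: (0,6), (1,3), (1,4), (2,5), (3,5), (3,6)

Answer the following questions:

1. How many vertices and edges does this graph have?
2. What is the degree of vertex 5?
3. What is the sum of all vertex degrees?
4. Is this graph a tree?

Count: 7 vertices, 6 edges.
Vertex 5 has neighbors [2, 3], degree = 2.
Handshaking lemma: 2 * 6 = 12.
A graph is a tree iff it is connected and has exactly n-1 edges. This graph is connected (all 7 vertices in one component) and has 7-1 = 6 edges. It is a tree.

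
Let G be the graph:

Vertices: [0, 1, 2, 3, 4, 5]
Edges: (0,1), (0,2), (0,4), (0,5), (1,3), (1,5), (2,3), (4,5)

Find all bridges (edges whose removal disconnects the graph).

No bridges found. The graph is 2-edge-connected (no single edge removal disconnects it).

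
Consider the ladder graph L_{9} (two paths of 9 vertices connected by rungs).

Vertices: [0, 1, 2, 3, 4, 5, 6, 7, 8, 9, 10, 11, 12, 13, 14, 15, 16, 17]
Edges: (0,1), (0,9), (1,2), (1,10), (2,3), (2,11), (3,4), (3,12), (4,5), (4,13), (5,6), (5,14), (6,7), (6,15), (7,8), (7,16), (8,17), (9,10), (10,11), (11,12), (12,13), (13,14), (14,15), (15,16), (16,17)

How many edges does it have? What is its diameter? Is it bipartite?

Ladder graph L_{9}: 9 rungs + 2 * (9-1) path edges = 9 + 16 = 25 edges.
Diameter = 9.
Ladder graphs are bipartite (alternating coloring along each path).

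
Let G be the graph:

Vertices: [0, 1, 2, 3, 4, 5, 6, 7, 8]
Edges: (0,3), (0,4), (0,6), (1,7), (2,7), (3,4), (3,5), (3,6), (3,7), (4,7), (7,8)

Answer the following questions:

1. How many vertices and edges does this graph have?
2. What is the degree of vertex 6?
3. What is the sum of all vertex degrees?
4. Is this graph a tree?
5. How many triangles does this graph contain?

Count: 9 vertices, 11 edges.
Vertex 6 has neighbors [0, 3], degree = 2.
Handshaking lemma: 2 * 11 = 22.
A tree on 9 vertices has 8 edges. This graph has 11 edges (3 extra). Not a tree.
Number of triangles = 3.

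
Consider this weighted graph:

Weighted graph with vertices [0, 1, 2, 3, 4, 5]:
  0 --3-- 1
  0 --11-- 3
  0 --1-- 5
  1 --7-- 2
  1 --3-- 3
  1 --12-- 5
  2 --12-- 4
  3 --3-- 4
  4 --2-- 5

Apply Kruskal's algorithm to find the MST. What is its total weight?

Applying Kruskal's algorithm (sort edges by weight, add if no cycle):
  Add (0,5) w=1
  Add (4,5) w=2
  Add (0,1) w=3
  Add (1,3) w=3
  Skip (3,4) w=3 (creates cycle)
  Add (1,2) w=7
  Skip (0,3) w=11 (creates cycle)
  Skip (1,5) w=12 (creates cycle)
  Skip (2,4) w=12 (creates cycle)
MST weight = 16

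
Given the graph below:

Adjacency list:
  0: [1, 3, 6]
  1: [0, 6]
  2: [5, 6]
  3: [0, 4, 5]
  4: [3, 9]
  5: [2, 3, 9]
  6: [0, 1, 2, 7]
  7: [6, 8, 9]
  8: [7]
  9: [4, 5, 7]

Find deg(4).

Vertex 4 has neighbors [3, 9], so deg(4) = 2.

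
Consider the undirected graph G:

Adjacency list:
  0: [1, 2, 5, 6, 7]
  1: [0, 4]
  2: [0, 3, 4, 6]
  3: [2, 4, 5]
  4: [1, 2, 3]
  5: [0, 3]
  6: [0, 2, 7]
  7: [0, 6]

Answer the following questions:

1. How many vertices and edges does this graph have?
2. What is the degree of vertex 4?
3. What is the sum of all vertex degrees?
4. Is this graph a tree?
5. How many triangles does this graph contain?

Count: 8 vertices, 12 edges.
Vertex 4 has neighbors [1, 2, 3], degree = 3.
Handshaking lemma: 2 * 12 = 24.
A tree on 8 vertices has 7 edges. This graph has 12 edges (5 extra). Not a tree.
Number of triangles = 3.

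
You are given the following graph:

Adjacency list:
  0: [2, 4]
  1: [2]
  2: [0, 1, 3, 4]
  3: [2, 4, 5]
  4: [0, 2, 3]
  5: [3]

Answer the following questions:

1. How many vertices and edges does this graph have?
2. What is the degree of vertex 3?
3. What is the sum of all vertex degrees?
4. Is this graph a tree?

Count: 6 vertices, 7 edges.
Vertex 3 has neighbors [2, 4, 5], degree = 3.
Handshaking lemma: 2 * 7 = 14.
A tree on 6 vertices has 5 edges. This graph has 7 edges (2 extra). Not a tree.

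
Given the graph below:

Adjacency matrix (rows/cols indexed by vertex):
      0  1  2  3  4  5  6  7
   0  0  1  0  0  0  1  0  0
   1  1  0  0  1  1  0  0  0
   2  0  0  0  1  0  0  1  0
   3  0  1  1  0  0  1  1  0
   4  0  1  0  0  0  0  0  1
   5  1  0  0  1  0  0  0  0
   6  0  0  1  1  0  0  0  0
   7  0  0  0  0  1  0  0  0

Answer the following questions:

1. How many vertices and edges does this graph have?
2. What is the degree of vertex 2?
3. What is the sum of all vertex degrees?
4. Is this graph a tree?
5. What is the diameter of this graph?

Count: 8 vertices, 9 edges.
Vertex 2 has neighbors [3, 6], degree = 2.
Handshaking lemma: 2 * 9 = 18.
A tree on 8 vertices has 7 edges. This graph has 9 edges (2 extra). Not a tree.
Diameter (longest shortest path) = 4.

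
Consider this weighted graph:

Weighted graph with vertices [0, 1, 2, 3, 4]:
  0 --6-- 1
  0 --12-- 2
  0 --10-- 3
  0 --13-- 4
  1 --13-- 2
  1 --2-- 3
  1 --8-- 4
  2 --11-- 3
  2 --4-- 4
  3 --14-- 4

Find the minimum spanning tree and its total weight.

Applying Kruskal's algorithm (sort edges by weight, add if no cycle):
  Add (1,3) w=2
  Add (2,4) w=4
  Add (0,1) w=6
  Add (1,4) w=8
  Skip (0,3) w=10 (creates cycle)
  Skip (2,3) w=11 (creates cycle)
  Skip (0,2) w=12 (creates cycle)
  Skip (0,4) w=13 (creates cycle)
  Skip (1,2) w=13 (creates cycle)
  Skip (3,4) w=14 (creates cycle)
MST weight = 20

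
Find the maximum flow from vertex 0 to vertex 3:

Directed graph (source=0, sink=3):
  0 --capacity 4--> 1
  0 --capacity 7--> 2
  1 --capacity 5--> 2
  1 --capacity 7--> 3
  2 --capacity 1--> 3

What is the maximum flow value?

Computing max flow:
  Flow on (0->1): 4/4
  Flow on (0->2): 1/7
  Flow on (1->3): 4/7
  Flow on (2->3): 1/1
Maximum flow = 5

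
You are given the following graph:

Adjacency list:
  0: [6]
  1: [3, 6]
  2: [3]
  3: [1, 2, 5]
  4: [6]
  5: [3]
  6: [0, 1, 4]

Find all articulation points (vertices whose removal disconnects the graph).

An articulation point is a vertex whose removal disconnects the graph.
Articulation points: [1, 3, 6]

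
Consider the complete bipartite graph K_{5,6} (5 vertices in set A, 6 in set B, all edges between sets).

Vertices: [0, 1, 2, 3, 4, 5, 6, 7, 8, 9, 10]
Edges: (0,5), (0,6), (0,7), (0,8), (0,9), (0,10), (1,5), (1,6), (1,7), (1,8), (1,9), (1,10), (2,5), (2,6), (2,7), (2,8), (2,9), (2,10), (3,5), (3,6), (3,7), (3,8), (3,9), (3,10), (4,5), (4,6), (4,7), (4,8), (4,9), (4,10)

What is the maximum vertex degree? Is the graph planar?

Set-A vertices have degree 6; set-B vertices have degree 5. Maximum degree = max(5,6) = 6.
K_{5,6} contains K_{3,3} as a subgraph (since both sides have >= 3 vertices); by Kuratowski's theorem it is not planar.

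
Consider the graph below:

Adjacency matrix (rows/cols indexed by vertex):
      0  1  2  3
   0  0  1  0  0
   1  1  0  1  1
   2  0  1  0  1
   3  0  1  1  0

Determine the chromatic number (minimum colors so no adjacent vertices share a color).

The graph has a maximum clique of size 3 (lower bound on chromatic number).
A valid 3-coloring: {0: 1, 1: 0, 2: 1, 3: 2}.
Chromatic number = 3.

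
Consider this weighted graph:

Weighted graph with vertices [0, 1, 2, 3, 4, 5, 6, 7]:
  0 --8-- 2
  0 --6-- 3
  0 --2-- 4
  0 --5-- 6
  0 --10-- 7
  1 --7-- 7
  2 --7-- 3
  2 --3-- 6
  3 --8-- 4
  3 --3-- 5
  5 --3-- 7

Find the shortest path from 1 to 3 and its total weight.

Using Dijkstra's algorithm from vertex 1:
Shortest path: 1 -> 7 -> 5 -> 3
Total weight: 7 + 3 + 3 = 13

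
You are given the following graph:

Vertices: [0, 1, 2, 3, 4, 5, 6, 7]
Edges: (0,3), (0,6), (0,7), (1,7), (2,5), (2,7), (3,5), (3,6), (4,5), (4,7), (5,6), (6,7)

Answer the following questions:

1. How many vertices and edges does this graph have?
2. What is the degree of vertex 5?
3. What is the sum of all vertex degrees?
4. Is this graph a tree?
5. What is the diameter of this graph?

Count: 8 vertices, 12 edges.
Vertex 5 has neighbors [2, 3, 4, 6], degree = 4.
Handshaking lemma: 2 * 12 = 24.
A tree on 8 vertices has 7 edges. This graph has 12 edges (5 extra). Not a tree.
Diameter (longest shortest path) = 3.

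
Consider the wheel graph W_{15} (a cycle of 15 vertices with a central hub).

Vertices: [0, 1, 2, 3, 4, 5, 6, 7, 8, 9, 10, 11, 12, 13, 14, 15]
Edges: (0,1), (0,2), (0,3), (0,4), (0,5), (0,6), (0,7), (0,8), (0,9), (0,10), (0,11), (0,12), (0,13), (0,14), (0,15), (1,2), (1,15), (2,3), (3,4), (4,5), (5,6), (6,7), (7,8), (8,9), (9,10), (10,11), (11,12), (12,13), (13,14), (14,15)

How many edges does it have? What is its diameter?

Wheel graph W_{15}: 15 cycle edges + 15 spoke edges = 30 edges.
The hub is distance 1 from all cycle vertices. Max distance between cycle vertices through hub is 2.
Diameter = 2.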